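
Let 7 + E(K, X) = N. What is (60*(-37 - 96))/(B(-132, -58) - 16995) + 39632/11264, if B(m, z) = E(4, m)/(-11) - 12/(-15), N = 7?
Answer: 238562767/59819584 ≈ 3.9880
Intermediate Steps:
E(K, X) = 0 (E(K, X) = -7 + 7 = 0)
B(m, z) = ⅘ (B(m, z) = 0/(-11) - 12/(-15) = 0*(-1/11) - 12*(-1/15) = 0 + ⅘ = ⅘)
(60*(-37 - 96))/(B(-132, -58) - 16995) + 39632/11264 = (60*(-37 - 96))/(⅘ - 16995) + 39632/11264 = (60*(-133))/(-84971/5) + 39632*(1/11264) = -7980*(-5/84971) + 2477/704 = 39900/84971 + 2477/704 = 238562767/59819584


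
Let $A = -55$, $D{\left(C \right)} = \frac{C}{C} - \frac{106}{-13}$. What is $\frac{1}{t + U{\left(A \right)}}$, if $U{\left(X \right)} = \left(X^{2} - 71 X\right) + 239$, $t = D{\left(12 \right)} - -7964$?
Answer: $\frac{13}{196848} \approx 6.6041 \cdot 10^{-5}$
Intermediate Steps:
$D{\left(C \right)} = \frac{119}{13}$ ($D{\left(C \right)} = 1 - - \frac{106}{13} = 1 + \frac{106}{13} = \frac{119}{13}$)
$t = \frac{103651}{13}$ ($t = \frac{119}{13} - -7964 = \frac{119}{13} + 7964 = \frac{103651}{13} \approx 7973.2$)
$U{\left(X \right)} = 239 + X^{2} - 71 X$
$\frac{1}{t + U{\left(A \right)}} = \frac{1}{\frac{103651}{13} + \left(239 + \left(-55\right)^{2} - -3905\right)} = \frac{1}{\frac{103651}{13} + \left(239 + 3025 + 3905\right)} = \frac{1}{\frac{103651}{13} + 7169} = \frac{1}{\frac{196848}{13}} = \frac{13}{196848}$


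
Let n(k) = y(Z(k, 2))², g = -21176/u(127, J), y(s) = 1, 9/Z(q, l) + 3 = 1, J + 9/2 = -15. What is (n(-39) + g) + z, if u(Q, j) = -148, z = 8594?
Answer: 323309/37 ≈ 8738.1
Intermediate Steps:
J = -39/2 (J = -9/2 - 15 = -39/2 ≈ -19.500)
Z(q, l) = -9/2 (Z(q, l) = 9/(-3 + 1) = 9/(-2) = 9*(-½) = -9/2)
g = 5294/37 (g = -21176/(-148) = -21176*(-1/148) = 5294/37 ≈ 143.08)
n(k) = 1 (n(k) = 1² = 1)
(n(-39) + g) + z = (1 + 5294/37) + 8594 = 5331/37 + 8594 = 323309/37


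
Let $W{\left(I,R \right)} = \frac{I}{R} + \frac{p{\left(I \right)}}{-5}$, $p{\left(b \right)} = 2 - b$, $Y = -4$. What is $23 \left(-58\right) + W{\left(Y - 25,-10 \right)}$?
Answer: $- \frac{13373}{10} \approx -1337.3$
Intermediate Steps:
$W{\left(I,R \right)} = - \frac{2}{5} + \frac{I}{5} + \frac{I}{R}$ ($W{\left(I,R \right)} = \frac{I}{R} + \frac{2 - I}{-5} = \frac{I}{R} + \left(2 - I\right) \left(- \frac{1}{5}\right) = \frac{I}{R} + \left(- \frac{2}{5} + \frac{I}{5}\right) = - \frac{2}{5} + \frac{I}{5} + \frac{I}{R}$)
$23 \left(-58\right) + W{\left(Y - 25,-10 \right)} = 23 \left(-58\right) + \frac{\left(-4 - 25\right) + \frac{1}{5} \left(-10\right) \left(-2 - 29\right)}{-10} = -1334 - \frac{\left(-4 - 25\right) + \frac{1}{5} \left(-10\right) \left(-2 - 29\right)}{10} = -1334 - \frac{-29 + \frac{1}{5} \left(-10\right) \left(-2 - 29\right)}{10} = -1334 - \frac{-29 + \frac{1}{5} \left(-10\right) \left(-31\right)}{10} = -1334 - \frac{-29 + 62}{10} = -1334 - \frac{33}{10} = - \frac{13373}{10}$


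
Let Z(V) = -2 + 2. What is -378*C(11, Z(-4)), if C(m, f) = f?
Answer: 0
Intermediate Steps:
Z(V) = 0
-378*C(11, Z(-4)) = -378*0 = 0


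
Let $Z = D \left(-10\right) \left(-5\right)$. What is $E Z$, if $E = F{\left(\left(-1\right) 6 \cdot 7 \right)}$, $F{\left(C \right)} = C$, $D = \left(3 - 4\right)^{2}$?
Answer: $-2100$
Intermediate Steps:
$D = 1$ ($D = \left(-1\right)^{2} = 1$)
$E = -42$ ($E = \left(-1\right) 6 \cdot 7 = \left(-6\right) 7 = -42$)
$Z = 50$ ($Z = 1 \left(-10\right) \left(-5\right) = \left(-10\right) \left(-5\right) = 50$)
$E Z = \left(-42\right) 50 = -2100$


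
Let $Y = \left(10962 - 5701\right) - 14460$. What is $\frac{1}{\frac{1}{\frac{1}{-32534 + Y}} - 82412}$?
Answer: $- \frac{1}{124145} \approx -8.0551 \cdot 10^{-6}$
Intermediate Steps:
$Y = -9199$ ($Y = 5261 - 14460 = -9199$)
$\frac{1}{\frac{1}{\frac{1}{-32534 + Y}} - 82412} = \frac{1}{\frac{1}{\frac{1}{-32534 - 9199}} - 82412} = \frac{1}{\frac{1}{\frac{1}{-41733}} - 82412} = \frac{1}{\frac{1}{- \frac{1}{41733}} - 82412} = \frac{1}{-41733 - 82412} = \frac{1}{-124145} = - \frac{1}{124145}$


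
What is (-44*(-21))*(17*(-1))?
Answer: -15708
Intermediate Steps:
(-44*(-21))*(17*(-1)) = 924*(-17) = -15708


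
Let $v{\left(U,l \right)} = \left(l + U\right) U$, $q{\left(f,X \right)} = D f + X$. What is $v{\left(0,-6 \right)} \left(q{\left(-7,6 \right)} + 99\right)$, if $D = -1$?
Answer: $0$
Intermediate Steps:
$q{\left(f,X \right)} = X - f$ ($q{\left(f,X \right)} = - f + X = X - f$)
$v{\left(U,l \right)} = U \left(U + l\right)$ ($v{\left(U,l \right)} = \left(U + l\right) U = U \left(U + l\right)$)
$v{\left(0,-6 \right)} \left(q{\left(-7,6 \right)} + 99\right) = 0 \left(0 - 6\right) \left(\left(6 - -7\right) + 99\right) = 0 \left(-6\right) \left(\left(6 + 7\right) + 99\right) = 0 \left(13 + 99\right) = 0 \cdot 112 = 0$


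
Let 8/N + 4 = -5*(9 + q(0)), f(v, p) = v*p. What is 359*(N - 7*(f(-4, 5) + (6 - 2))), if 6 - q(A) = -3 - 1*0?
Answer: 1888340/47 ≈ 40177.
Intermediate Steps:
q(A) = 9 (q(A) = 6 - (-3 - 1*0) = 6 - (-3 + 0) = 6 - 1*(-3) = 6 + 3 = 9)
f(v, p) = p*v
N = -4/47 (N = 8/(-4 - 5*(9 + 9)) = 8/(-4 - 5*18) = 8/(-4 - 90) = 8/(-94) = 8*(-1/94) = -4/47 ≈ -0.085106)
359*(N - 7*(f(-4, 5) + (6 - 2))) = 359*(-4/47 - 7*(5*(-4) + (6 - 2))) = 359*(-4/47 - 7*(-20 + 4)) = 359*(-4/47 - 7*(-16)) = 359*(-4/47 + 112) = 359*(5260/47) = 1888340/47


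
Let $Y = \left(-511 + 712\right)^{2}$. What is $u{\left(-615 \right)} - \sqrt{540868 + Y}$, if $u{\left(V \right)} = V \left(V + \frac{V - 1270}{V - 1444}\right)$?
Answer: $\frac{26814000}{71} - \sqrt{581269} \approx 3.769 \cdot 10^{5}$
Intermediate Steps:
$Y = 40401$ ($Y = 201^{2} = 40401$)
$u{\left(V \right)} = V \left(V + \frac{-1270 + V}{-1444 + V}\right)$
$u{\left(-615 \right)} - \sqrt{540868 + Y} = - \frac{615 \left(-1270 + \left(-615\right)^{2} - -887445\right)}{-1444 - 615} - \sqrt{540868 + 40401} = - \frac{615 \left(-1270 + 378225 + 887445\right)}{-2059} - \sqrt{581269} = \left(-615\right) \left(- \frac{1}{2059}\right) 1264400 - \sqrt{581269} = \frac{26814000}{71} - \sqrt{581269}$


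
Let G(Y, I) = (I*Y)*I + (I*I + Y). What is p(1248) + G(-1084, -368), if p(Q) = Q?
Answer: -146664028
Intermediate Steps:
G(Y, I) = Y + I**2 + Y*I**2 (G(Y, I) = Y*I**2 + (I**2 + Y) = Y*I**2 + (Y + I**2) = Y + I**2 + Y*I**2)
p(1248) + G(-1084, -368) = 1248 + (-1084 + (-368)**2 - 1084*(-368)**2) = 1248 + (-1084 + 135424 - 1084*135424) = 1248 + (-1084 + 135424 - 146799616) = 1248 - 146665276 = -146664028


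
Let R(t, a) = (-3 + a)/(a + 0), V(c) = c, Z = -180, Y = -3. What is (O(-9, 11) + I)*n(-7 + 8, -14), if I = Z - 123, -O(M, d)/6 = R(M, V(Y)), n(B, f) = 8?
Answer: -2520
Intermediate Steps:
R(t, a) = (-3 + a)/a
O(M, d) = -12 (O(M, d) = -6*(-3 - 3)/(-3) = -(-2)*(-6) = -6*2 = -12)
I = -303 (I = -180 - 123 = -303)
(O(-9, 11) + I)*n(-7 + 8, -14) = (-12 - 303)*8 = -315*8 = -2520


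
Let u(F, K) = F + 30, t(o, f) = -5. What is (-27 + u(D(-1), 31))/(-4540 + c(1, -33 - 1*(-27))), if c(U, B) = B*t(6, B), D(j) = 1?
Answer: -2/2255 ≈ -0.00088692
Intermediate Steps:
u(F, K) = 30 + F
c(U, B) = -5*B (c(U, B) = B*(-5) = -5*B)
(-27 + u(D(-1), 31))/(-4540 + c(1, -33 - 1*(-27))) = (-27 + (30 + 1))/(-4540 - 5*(-33 - 1*(-27))) = (-27 + 31)/(-4540 - 5*(-33 + 27)) = 4/(-4540 - 5*(-6)) = 4/(-4540 + 30) = 4/(-4510) = 4*(-1/4510) = -2/2255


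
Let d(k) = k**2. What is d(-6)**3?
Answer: 46656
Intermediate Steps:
d(-6)**3 = ((-6)**2)**3 = 36**3 = 46656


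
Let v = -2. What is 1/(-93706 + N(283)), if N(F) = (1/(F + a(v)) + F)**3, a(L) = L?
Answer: 22188041/500835917819878 ≈ 4.4302e-8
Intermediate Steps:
N(F) = (F + 1/(-2 + F))**3 (N(F) = (1/(F - 2) + F)**3 = (1/(-2 + F) + F)**3 = (F + 1/(-2 + F))**3)
1/(-93706 + N(283)) = 1/(-93706 + (1 + 283**2 - 2*283)**3/(-2 + 283)**3) = 1/(-93706 + (1 + 80089 - 566)**3/281**3) = 1/(-93706 + (1/22188041)*79524**3) = 1/(-93706 + (1/22188041)*502915070389824) = 1/(-93706 + 502915070389824/22188041) = 1/(500835917819878/22188041) = 22188041/500835917819878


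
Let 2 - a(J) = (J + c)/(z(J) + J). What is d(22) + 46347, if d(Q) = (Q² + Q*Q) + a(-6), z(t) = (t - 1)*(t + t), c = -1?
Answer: 3690733/78 ≈ 47317.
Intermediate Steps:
z(t) = 2*t*(-1 + t) (z(t) = (-1 + t)*(2*t) = 2*t*(-1 + t))
a(J) = 2 - (-1 + J)/(J + 2*J*(-1 + J)) (a(J) = 2 - (J - 1)/(2*J*(-1 + J) + J) = 2 - (-1 + J)/(J + 2*J*(-1 + J)))
d(Q) = 163/78 + 2*Q² (d(Q) = (Q² + Q*Q) + (1 - 6 + 4*(-6)*(-1 - 6))/((-6)*(-1 + 2*(-6))) = (Q² + Q²) - (1 - 6 + 4*(-6)*(-7))/(6*(-1 - 12)) = 2*Q² - ⅙*(1 - 6 + 168)/(-13) = 2*Q² - ⅙*(-1/13)*163 = 2*Q² + 163/78 = 163/78 + 2*Q²)
d(22) + 46347 = (163/78 + 2*22²) + 46347 = (163/78 + 2*484) + 46347 = (163/78 + 968) + 46347 = 75667/78 + 46347 = 3690733/78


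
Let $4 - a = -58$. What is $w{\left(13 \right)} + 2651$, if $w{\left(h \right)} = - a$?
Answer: $2589$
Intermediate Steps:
$a = 62$ ($a = 4 - -58 = 4 + 58 = 62$)
$w{\left(h \right)} = -62$ ($w{\left(h \right)} = \left(-1\right) 62 = -62$)
$w{\left(13 \right)} + 2651 = -62 + 2651 = 2589$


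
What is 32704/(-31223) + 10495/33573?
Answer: -770286007/1048249779 ≈ -0.73483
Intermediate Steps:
32704/(-31223) + 10495/33573 = 32704*(-1/31223) + 10495*(1/33573) = -32704/31223 + 10495/33573 = -770286007/1048249779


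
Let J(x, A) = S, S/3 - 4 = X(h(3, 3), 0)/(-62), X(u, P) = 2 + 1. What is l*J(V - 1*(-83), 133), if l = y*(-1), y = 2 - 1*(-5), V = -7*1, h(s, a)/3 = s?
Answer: -5145/62 ≈ -82.984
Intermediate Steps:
h(s, a) = 3*s
V = -7
X(u, P) = 3
y = 7 (y = 2 + 5 = 7)
S = 735/62 (S = 12 + 3*(3/(-62)) = 12 + 3*(3*(-1/62)) = 12 + 3*(-3/62) = 12 - 9/62 = 735/62 ≈ 11.855)
l = -7 (l = 7*(-1) = -7)
J(x, A) = 735/62
l*J(V - 1*(-83), 133) = -7*735/62 = -5145/62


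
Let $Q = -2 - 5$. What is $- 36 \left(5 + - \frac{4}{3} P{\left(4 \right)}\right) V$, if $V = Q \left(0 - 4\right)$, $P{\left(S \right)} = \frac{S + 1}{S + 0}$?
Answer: $-3360$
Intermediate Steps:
$Q = -7$
$P{\left(S \right)} = \frac{1 + S}{S}$
$V = 28$ ($V = - 7 \left(0 - 4\right) = \left(-7\right) \left(-4\right) = 28$)
$- 36 \left(5 + - \frac{4}{3} P{\left(4 \right)}\right) V = - 36 \left(5 + - \frac{4}{3} \frac{1 + 4}{4}\right) 28 = - 36 \left(5 + \left(-4\right) \frac{1}{3} \cdot \frac{1}{4} \cdot 5\right) 28 = - 36 \left(5 - \frac{5}{3}\right) 28 = \left(-36\right) \frac{10}{3} \cdot 28 = \left(-120\right) 28 = -3360$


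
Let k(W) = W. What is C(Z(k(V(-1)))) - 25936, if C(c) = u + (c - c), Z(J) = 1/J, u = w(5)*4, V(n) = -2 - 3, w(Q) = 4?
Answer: -25920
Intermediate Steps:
V(n) = -5
u = 16 (u = 4*4 = 16)
C(c) = 16 (C(c) = 16 + (c - c) = 16 + 0 = 16)
C(Z(k(V(-1)))) - 25936 = 16 - 25936 = -25920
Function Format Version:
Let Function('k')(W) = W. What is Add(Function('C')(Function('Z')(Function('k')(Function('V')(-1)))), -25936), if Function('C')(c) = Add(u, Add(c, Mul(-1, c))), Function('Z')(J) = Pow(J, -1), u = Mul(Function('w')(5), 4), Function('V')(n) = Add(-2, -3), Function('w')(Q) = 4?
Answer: -25920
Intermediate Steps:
Function('V')(n) = -5
u = 16 (u = Mul(4, 4) = 16)
Function('C')(c) = 16 (Function('C')(c) = Add(16, Add(c, Mul(-1, c))) = Add(16, 0) = 16)
Add(Function('C')(Function('Z')(Function('k')(Function('V')(-1)))), -25936) = Add(16, -25936) = -25920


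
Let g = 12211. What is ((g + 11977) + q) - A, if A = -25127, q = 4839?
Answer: 54154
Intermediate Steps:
((g + 11977) + q) - A = ((12211 + 11977) + 4839) - 1*(-25127) = (24188 + 4839) + 25127 = 29027 + 25127 = 54154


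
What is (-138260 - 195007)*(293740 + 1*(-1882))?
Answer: -97266640086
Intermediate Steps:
(-138260 - 195007)*(293740 + 1*(-1882)) = -333267*(293740 - 1882) = -333267*291858 = -97266640086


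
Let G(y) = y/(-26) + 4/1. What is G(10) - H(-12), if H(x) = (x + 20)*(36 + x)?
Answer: -2449/13 ≈ -188.38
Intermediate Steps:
H(x) = (20 + x)*(36 + x)
G(y) = 4 - y/26 (G(y) = y*(-1/26) + 4*1 = -y/26 + 4 = 4 - y/26)
G(10) - H(-12) = (4 - 1/26*10) - (720 + (-12)**2 + 56*(-12)) = (4 - 5/13) - (720 + 144 - 672) = 47/13 - 1*192 = 47/13 - 192 = -2449/13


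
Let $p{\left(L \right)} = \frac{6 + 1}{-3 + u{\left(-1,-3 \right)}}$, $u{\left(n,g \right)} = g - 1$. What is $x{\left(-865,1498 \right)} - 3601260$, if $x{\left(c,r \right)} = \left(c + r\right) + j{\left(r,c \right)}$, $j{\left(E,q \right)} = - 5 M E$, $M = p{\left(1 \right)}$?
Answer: $-3593137$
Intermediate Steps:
$u{\left(n,g \right)} = -1 + g$
$p{\left(L \right)} = -1$ ($p{\left(L \right)} = \frac{6 + 1}{-3 - 4} = \frac{7}{-3 - 4} = \frac{7}{-7} = 7 \left(- \frac{1}{7}\right) = -1$)
$M = -1$
$j{\left(E,q \right)} = 5 E$ ($j{\left(E,q \right)} = \left(-5\right) \left(-1\right) E = 5 E$)
$x{\left(c,r \right)} = c + 6 r$ ($x{\left(c,r \right)} = \left(c + r\right) + 5 r = c + 6 r$)
$x{\left(-865,1498 \right)} - 3601260 = \left(-865 + 6 \cdot 1498\right) - 3601260 = \left(-865 + 8988\right) - 3601260 = 8123 - 3601260 = -3593137$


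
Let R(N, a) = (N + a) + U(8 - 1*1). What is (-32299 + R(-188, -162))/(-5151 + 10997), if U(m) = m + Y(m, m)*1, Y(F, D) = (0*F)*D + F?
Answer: -32635/5846 ≈ -5.5825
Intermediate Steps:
Y(F, D) = F (Y(F, D) = 0*D + F = 0 + F = F)
U(m) = 2*m (U(m) = m + m*1 = m + m = 2*m)
R(N, a) = 14 + N + a (R(N, a) = (N + a) + 2*(8 - 1*1) = (N + a) + 2*(8 - 1) = (N + a) + 2*7 = (N + a) + 14 = 14 + N + a)
(-32299 + R(-188, -162))/(-5151 + 10997) = (-32299 + (14 - 188 - 162))/(-5151 + 10997) = (-32299 - 336)/5846 = -32635*1/5846 = -32635/5846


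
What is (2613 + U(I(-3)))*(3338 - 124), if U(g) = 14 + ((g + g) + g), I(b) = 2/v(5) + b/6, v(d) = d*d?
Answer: 210978209/25 ≈ 8.4391e+6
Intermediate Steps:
v(d) = d²
I(b) = 2/25 + b/6 (I(b) = 2/(5²) + b/6 = 2/25 + b*(⅙) = 2*(1/25) + b/6 = 2/25 + b/6)
U(g) = 14 + 3*g (U(g) = 14 + (2*g + g) = 14 + 3*g)
(2613 + U(I(-3)))*(3338 - 124) = (2613 + (14 + 3*(2/25 + (⅙)*(-3))))*(3338 - 124) = (2613 + (14 + 3*(2/25 - ½)))*3214 = (2613 + (14 + 3*(-21/50)))*3214 = (2613 + (14 - 63/50))*3214 = (2613 + 637/50)*3214 = (131287/50)*3214 = 210978209/25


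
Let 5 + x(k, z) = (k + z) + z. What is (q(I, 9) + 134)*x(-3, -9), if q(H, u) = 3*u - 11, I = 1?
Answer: -3900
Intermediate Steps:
q(H, u) = -11 + 3*u
x(k, z) = -5 + k + 2*z (x(k, z) = -5 + ((k + z) + z) = -5 + (k + 2*z) = -5 + k + 2*z)
(q(I, 9) + 134)*x(-3, -9) = ((-11 + 3*9) + 134)*(-5 - 3 + 2*(-9)) = ((-11 + 27) + 134)*(-5 - 3 - 18) = (16 + 134)*(-26) = 150*(-26) = -3900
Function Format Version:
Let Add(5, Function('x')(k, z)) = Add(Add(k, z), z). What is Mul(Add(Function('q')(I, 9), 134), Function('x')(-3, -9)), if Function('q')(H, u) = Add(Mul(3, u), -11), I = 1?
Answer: -3900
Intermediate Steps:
Function('q')(H, u) = Add(-11, Mul(3, u))
Function('x')(k, z) = Add(-5, k, Mul(2, z)) (Function('x')(k, z) = Add(-5, Add(Add(k, z), z)) = Add(-5, Add(k, Mul(2, z))) = Add(-5, k, Mul(2, z)))
Mul(Add(Function('q')(I, 9), 134), Function('x')(-3, -9)) = Mul(Add(Add(-11, Mul(3, 9)), 134), Add(-5, -3, Mul(2, -9))) = Mul(Add(Add(-11, 27), 134), Add(-5, -3, -18)) = Mul(Add(16, 134), -26) = Mul(150, -26) = -3900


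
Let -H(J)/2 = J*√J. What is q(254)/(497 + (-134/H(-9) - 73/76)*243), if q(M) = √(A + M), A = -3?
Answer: 76*√251*(299 - 684*I)/37336219 ≈ 0.0096425 - 0.022059*I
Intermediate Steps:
H(J) = -2*J^(3/2) (H(J) = -2*J*√J = -2*J^(3/2))
q(M) = √(-3 + M)
q(254)/(497 + (-134/H(-9) - 73/76)*243) = √(-3 + 254)/(497 + (-134*(-I/54) - 73/76)*243) = √251/(497 + (-134*(-I/54) - 73*1/76)*243) = √251/(497 + (-134*(-I/54) - 73/76)*243) = √251/(497 + (-(-67)*I/27 - 73/76)*243) = √251/(497 + (67*I/27 - 73/76)*243) = √251/(497 + (-73/76 + 67*I/27)*243) = √251/(497 + (-17739/76 + 603*I)) = √251/(20033/76 + 603*I) = √251*(5776*(20033/76 - 603*I)/2501526673) = 5776*√251*(20033/76 - 603*I)/2501526673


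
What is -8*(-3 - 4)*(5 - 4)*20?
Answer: 1120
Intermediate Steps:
-8*(-3 - 4)*(5 - 4)*20 = -(-56)*20 = -8*(-7)*20 = 56*20 = 1120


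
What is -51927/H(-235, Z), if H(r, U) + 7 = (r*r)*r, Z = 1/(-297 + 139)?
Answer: 51927/12977882 ≈ 0.0040012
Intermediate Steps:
Z = -1/158 (Z = 1/(-158) = -1/158 ≈ -0.0063291)
H(r, U) = -7 + r**3 (H(r, U) = -7 + (r*r)*r = -7 + r**2*r = -7 + r**3)
-51927/H(-235, Z) = -51927/(-7 + (-235)**3) = -51927/(-7 - 12977875) = -51927/(-12977882) = -51927*(-1/12977882) = 51927/12977882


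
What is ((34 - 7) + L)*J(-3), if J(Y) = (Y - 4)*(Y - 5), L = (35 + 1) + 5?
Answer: 3808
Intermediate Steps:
L = 41 (L = 36 + 5 = 41)
J(Y) = (-5 + Y)*(-4 + Y) (J(Y) = (-4 + Y)*(-5 + Y) = (-5 + Y)*(-4 + Y))
((34 - 7) + L)*J(-3) = ((34 - 7) + 41)*(20 + (-3)² - 9*(-3)) = (27 + 41)*(20 + 9 + 27) = 68*56 = 3808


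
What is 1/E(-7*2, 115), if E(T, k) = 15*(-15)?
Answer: -1/225 ≈ -0.0044444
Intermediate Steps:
E(T, k) = -225
1/E(-7*2, 115) = 1/(-225) = -1/225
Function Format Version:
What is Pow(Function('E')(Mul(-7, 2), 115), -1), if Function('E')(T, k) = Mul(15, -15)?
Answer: Rational(-1, 225) ≈ -0.0044444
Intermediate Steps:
Function('E')(T, k) = -225
Pow(Function('E')(Mul(-7, 2), 115), -1) = Pow(-225, -1) = Rational(-1, 225)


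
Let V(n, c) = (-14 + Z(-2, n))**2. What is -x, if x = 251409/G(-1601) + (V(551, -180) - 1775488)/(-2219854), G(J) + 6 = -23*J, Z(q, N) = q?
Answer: -311724995415/40864182359 ≈ -7.6283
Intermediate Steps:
V(n, c) = 256 (V(n, c) = (-14 - 2)**2 = (-16)**2 = 256)
G(J) = -6 - 23*J
x = 311724995415/40864182359 (x = 251409/(-6 - 23*(-1601)) + (256 - 1775488)/(-2219854) = 251409/(-6 + 36823) - 1775232*(-1/2219854) = 251409/36817 + 887616/1109927 = 311724995415/40864182359 ≈ 7.6283)
-x = -1*311724995415/40864182359 = -311724995415/40864182359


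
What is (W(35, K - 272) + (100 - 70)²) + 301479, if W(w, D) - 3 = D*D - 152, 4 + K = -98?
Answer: 442106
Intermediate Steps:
K = -102 (K = -4 - 98 = -102)
W(w, D) = -149 + D² (W(w, D) = 3 + (D*D - 152) = 3 + (D² - 152) = 3 + (-152 + D²) = -149 + D²)
(W(35, K - 272) + (100 - 70)²) + 301479 = ((-149 + (-102 - 272)²) + (100 - 70)²) + 301479 = ((-149 + (-374)²) + 30²) + 301479 = ((-149 + 139876) + 900) + 301479 = (139727 + 900) + 301479 = 140627 + 301479 = 442106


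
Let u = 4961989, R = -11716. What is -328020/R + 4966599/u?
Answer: 421455076416/14533665781 ≈ 28.999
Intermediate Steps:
-328020/R + 4966599/u = -328020/(-11716) + 4966599/4961989 = -328020*(-1/11716) + 4966599*(1/4961989) = 82005/2929 + 4966599/4961989 = 421455076416/14533665781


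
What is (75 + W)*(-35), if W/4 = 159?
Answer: -24885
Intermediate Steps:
W = 636 (W = 4*159 = 636)
(75 + W)*(-35) = (75 + 636)*(-35) = 711*(-35) = -24885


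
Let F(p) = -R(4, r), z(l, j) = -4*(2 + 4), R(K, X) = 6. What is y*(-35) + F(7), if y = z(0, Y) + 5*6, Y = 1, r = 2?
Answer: -216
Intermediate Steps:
z(l, j) = -24 (z(l, j) = -4*6 = -24)
y = 6 (y = -24 + 5*6 = -24 + 30 = 6)
F(p) = -6 (F(p) = -1*6 = -6)
y*(-35) + F(7) = 6*(-35) - 6 = -210 - 6 = -216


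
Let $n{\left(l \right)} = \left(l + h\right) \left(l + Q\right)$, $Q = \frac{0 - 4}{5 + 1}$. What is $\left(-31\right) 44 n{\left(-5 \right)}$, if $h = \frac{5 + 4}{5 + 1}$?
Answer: $- \frac{81158}{3} \approx -27053.0$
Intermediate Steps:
$h = \frac{3}{2}$ ($h = \frac{9}{6} = 9 \cdot \frac{1}{6} = \frac{3}{2} \approx 1.5$)
$Q = - \frac{2}{3}$ ($Q = - \frac{4}{6} = \left(-4\right) \frac{1}{6} = - \frac{2}{3} \approx -0.66667$)
$n{\left(l \right)} = \left(- \frac{2}{3} + l\right) \left(\frac{3}{2} + l\right)$ ($n{\left(l \right)} = \left(l + \frac{3}{2}\right) \left(l - \frac{2}{3}\right) = \left(\frac{3}{2} + l\right) \left(- \frac{2}{3} + l\right) = \left(- \frac{2}{3} + l\right) \left(\frac{3}{2} + l\right)$)
$\left(-31\right) 44 n{\left(-5 \right)} = \left(-31\right) 44 \left(-1 + \left(-5\right)^{2} + \frac{5}{6} \left(-5\right)\right) = - 1364 \left(-1 + 25 - \frac{25}{6}\right) = \left(-1364\right) \frac{119}{6} = - \frac{81158}{3}$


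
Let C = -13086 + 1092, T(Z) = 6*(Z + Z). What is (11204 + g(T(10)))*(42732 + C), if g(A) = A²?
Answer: 787015752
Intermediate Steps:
T(Z) = 12*Z (T(Z) = 6*(2*Z) = 12*Z)
C = -11994
(11204 + g(T(10)))*(42732 + C) = (11204 + (12*10)²)*(42732 - 11994) = (11204 + 120²)*30738 = (11204 + 14400)*30738 = 25604*30738 = 787015752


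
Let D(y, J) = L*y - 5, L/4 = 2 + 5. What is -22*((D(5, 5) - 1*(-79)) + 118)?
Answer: -7304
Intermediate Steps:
L = 28 (L = 4*(2 + 5) = 4*7 = 28)
D(y, J) = -5 + 28*y (D(y, J) = 28*y - 5 = -5 + 28*y)
-22*((D(5, 5) - 1*(-79)) + 118) = -22*(((-5 + 28*5) - 1*(-79)) + 118) = -22*(((-5 + 140) + 79) + 118) = -22*((135 + 79) + 118) = -22*(214 + 118) = -22*332 = -7304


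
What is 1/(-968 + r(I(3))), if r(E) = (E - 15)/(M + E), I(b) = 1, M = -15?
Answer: -1/967 ≈ -0.0010341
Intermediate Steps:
r(E) = 1 (r(E) = (E - 15)/(-15 + E) = (-15 + E)/(-15 + E) = 1)
1/(-968 + r(I(3))) = 1/(-968 + 1) = 1/(-967) = -1/967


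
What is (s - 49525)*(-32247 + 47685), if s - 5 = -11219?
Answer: -937688682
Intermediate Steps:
s = -11214 (s = 5 - 11219 = -11214)
(s - 49525)*(-32247 + 47685) = (-11214 - 49525)*(-32247 + 47685) = -60739*15438 = -937688682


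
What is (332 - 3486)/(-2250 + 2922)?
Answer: -1577/336 ≈ -4.6935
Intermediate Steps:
(332 - 3486)/(-2250 + 2922) = -3154/672 = -3154*1/672 = -1577/336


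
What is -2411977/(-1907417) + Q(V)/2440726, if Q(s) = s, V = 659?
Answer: 6535218605/5167016942 ≈ 1.2648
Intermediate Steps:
-2411977/(-1907417) + Q(V)/2440726 = -2411977/(-1907417) + 659/2440726 = -2411977*(-1/1907417) + 659*(1/2440726) = 2677/2117 + 659/2440726 = 6535218605/5167016942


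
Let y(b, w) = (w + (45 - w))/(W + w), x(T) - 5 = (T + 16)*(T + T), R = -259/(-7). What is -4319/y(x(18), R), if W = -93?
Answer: 241864/45 ≈ 5374.8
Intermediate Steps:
R = 37 (R = -259*(-⅐) = 37)
x(T) = 5 + 2*T*(16 + T) (x(T) = 5 + (T + 16)*(T + T) = 5 + (16 + T)*(2*T) = 5 + 2*T*(16 + T))
y(b, w) = 45/(-93 + w) (y(b, w) = (w + (45 - w))/(-93 + w) = 45/(-93 + w))
-4319/y(x(18), R) = -4319/(45/(-93 + 37)) = -4319/(45/(-56)) = -4319/(45*(-1/56)) = -4319/(-45/56) = -4319*(-56/45) = 241864/45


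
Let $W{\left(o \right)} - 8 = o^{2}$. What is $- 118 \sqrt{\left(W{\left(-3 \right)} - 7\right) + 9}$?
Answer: $- 118 \sqrt{19} \approx -514.35$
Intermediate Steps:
$W{\left(o \right)} = 8 + o^{2}$
$- 118 \sqrt{\left(W{\left(-3 \right)} - 7\right) + 9} = - 118 \sqrt{\left(\left(8 + \left(-3\right)^{2}\right) - 7\right) + 9} = - 118 \sqrt{\left(\left(8 + 9\right) - 7\right) + 9} = - 118 \sqrt{\left(17 - 7\right) + 9} = - 118 \sqrt{10 + 9} = - 118 \sqrt{19}$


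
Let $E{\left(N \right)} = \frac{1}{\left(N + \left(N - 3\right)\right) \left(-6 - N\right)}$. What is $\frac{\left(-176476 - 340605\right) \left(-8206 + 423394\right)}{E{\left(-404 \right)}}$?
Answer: $69295861618221384$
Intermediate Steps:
$E{\left(N \right)} = \frac{1}{\left(-6 - N\right) \left(-3 + 2 N\right)}$ ($E{\left(N \right)} = \frac{1}{\left(N + \left(-3 + N\right)\right) \left(-6 - N\right)} = \frac{1}{\left(-3 + 2 N\right) \left(-6 - N\right)} = \frac{1}{\left(-6 - N\right) \left(-3 + 2 N\right)}$)
$\frac{\left(-176476 - 340605\right) \left(-8206 + 423394\right)}{E{\left(-404 \right)}} = \frac{\left(-176476 - 340605\right) \left(-8206 + 423394\right)}{\left(-1\right) \frac{1}{-18 + 2 \left(-404\right)^{2} + 9 \left(-404\right)}} = \frac{\left(-517081\right) 415188}{\left(-1\right) \frac{1}{-18 + 2 \cdot 163216 - 3636}} = - \frac{214685826228}{\left(-1\right) \frac{1}{-18 + 326432 - 3636}} = - \frac{214685826228}{\left(-1\right) \frac{1}{322778}} = - \frac{214685826228}{- \frac{1}{322778}} = \left(-214685826228\right) \left(-322778\right) = 69295861618221384$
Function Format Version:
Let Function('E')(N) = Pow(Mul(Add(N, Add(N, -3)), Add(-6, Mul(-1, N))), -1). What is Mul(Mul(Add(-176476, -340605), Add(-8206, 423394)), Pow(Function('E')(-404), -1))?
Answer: 69295861618221384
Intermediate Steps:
Function('E')(N) = Mul(Pow(Add(-6, Mul(-1, N)), -1), Pow(Add(-3, Mul(2, N)), -1)) (Function('E')(N) = Pow(Mul(Add(N, Add(-3, N)), Add(-6, Mul(-1, N))), -1) = Pow(Mul(Add(-3, Mul(2, N)), Add(-6, Mul(-1, N))), -1) = Pow(Mul(Add(-6, Mul(-1, N)), Add(-3, Mul(2, N))), -1) = Mul(Pow(Add(-6, Mul(-1, N)), -1), Pow(Add(-3, Mul(2, N)), -1)))
Mul(Mul(Add(-176476, -340605), Add(-8206, 423394)), Pow(Function('E')(-404), -1)) = Mul(Mul(Add(-176476, -340605), Add(-8206, 423394)), Pow(Mul(-1, Pow(Add(-18, Mul(2, Pow(-404, 2)), Mul(9, -404)), -1)), -1)) = Mul(Mul(-517081, 415188), Pow(Mul(-1, Pow(Add(-18, Mul(2, 163216), -3636), -1)), -1)) = Mul(-214685826228, Pow(Mul(-1, Pow(Add(-18, 326432, -3636), -1)), -1)) = Mul(-214685826228, Pow(Mul(-1, Pow(322778, -1)), -1)) = Mul(-214685826228, Pow(Mul(-1, Rational(1, 322778)), -1)) = Mul(-214685826228, Pow(Rational(-1, 322778), -1)) = Mul(-214685826228, -322778) = 69295861618221384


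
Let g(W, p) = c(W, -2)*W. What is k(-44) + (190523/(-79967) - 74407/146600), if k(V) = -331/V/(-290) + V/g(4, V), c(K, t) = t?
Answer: 1207913906373/467461092725 ≈ 2.5840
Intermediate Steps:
g(W, p) = -2*W
k(V) = -V/8 + 331/(290*V) (k(V) = -331/V/(-290) + V/((-2*4)) = -331/V*(-1/290) + V/(-8) = 331/(290*V) + V*(-⅛) = 331/(290*V) - V/8 = -V/8 + 331/(290*V))
k(-44) + (190523/(-79967) - 74407/146600) = (-⅛*(-44) + (331/290)/(-44)) + (190523/(-79967) - 74407/146600) = (11/2 + (331/290)*(-1/44)) + (190523*(-1/79967) - 74407*1/146600) = (11/2 - 331/12760) + (-190523/79967 - 74407/146600) = 69849/12760 - 33880776369/11723162200 = 1207913906373/467461092725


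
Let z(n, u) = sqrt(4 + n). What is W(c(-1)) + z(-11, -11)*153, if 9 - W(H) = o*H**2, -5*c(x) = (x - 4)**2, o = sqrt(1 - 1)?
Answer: 9 + 153*I*sqrt(7) ≈ 9.0 + 404.8*I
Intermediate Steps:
o = 0 (o = sqrt(0) = 0)
c(x) = -(-4 + x)**2/5 (c(x) = -(x - 4)**2/5 = -(-4 + x)**2/5)
W(H) = 9 (W(H) = 9 - 0*H**2 = 9 - 1*0 = 9 + 0 = 9)
W(c(-1)) + z(-11, -11)*153 = 9 + sqrt(4 - 11)*153 = 9 + sqrt(-7)*153 = 9 + (I*sqrt(7))*153 = 9 + 153*I*sqrt(7)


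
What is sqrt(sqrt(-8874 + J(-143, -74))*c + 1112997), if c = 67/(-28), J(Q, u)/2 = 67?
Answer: sqrt(218147412 - 938*I*sqrt(2185))/14 ≈ 1055.0 - 0.10602*I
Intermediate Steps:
J(Q, u) = 134 (J(Q, u) = 2*67 = 134)
c = -67/28 (c = 67*(-1/28) = -67/28 ≈ -2.3929)
sqrt(sqrt(-8874 + J(-143, -74))*c + 1112997) = sqrt(sqrt(-8874 + 134)*(-67/28) + 1112997) = sqrt(sqrt(-8740)*(-67/28) + 1112997) = sqrt((2*I*sqrt(2185))*(-67/28) + 1112997) = sqrt(-67*I*sqrt(2185)/14 + 1112997) = sqrt(1112997 - 67*I*sqrt(2185)/14)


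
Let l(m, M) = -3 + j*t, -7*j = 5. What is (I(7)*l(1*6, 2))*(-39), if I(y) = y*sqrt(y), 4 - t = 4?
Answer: 819*sqrt(7) ≈ 2166.9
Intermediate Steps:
j = -5/7 (j = -1/7*5 = -5/7 ≈ -0.71429)
t = 0 (t = 4 - 1*4 = 4 - 4 = 0)
I(y) = y**(3/2)
l(m, M) = -3 (l(m, M) = -3 - 5/7*0 = -3 + 0 = -3)
(I(7)*l(1*6, 2))*(-39) = (7**(3/2)*(-3))*(-39) = ((7*sqrt(7))*(-3))*(-39) = -21*sqrt(7)*(-39) = 819*sqrt(7)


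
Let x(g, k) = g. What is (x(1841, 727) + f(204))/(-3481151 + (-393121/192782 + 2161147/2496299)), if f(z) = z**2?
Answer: -20913312465988826/1675274941786362743 ≈ -0.012484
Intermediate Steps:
(x(1841, 727) + f(204))/(-3481151 + (-393121/192782 + 2161147/2496299)) = (1841 + 204**2)/(-3481151 + (-393121/192782 + 2161147/2496299)) = (1841 + 41616)/(-3481151 + (-393121*1/192782 + 2161147*(1/2496299))) = 43457/(-3481151 + (-393121/192782 + 2161147/2496299)) = 43457/(-3481151 - 564717318225/481241513818) = 43457/(-1675274941786362743/481241513818) = 43457*(-481241513818/1675274941786362743) = -20913312465988826/1675274941786362743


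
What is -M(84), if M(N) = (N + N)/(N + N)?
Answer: -1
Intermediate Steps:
M(N) = 1 (M(N) = (2*N)/((2*N)) = (2*N)*(1/(2*N)) = 1)
-M(84) = -1*1 = -1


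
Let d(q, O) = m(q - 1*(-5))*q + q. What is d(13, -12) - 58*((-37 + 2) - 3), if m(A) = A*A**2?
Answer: 78033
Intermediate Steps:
m(A) = A**3
d(q, O) = q + q*(5 + q)**3 (d(q, O) = (q - 1*(-5))**3*q + q = (q + 5)**3*q + q = (5 + q)**3*q + q = q*(5 + q)**3 + q = q + q*(5 + q)**3)
d(13, -12) - 58*((-37 + 2) - 3) = 13*(1 + (5 + 13)**3) - 58*((-37 + 2) - 3) = 13*(1 + 18**3) - 58*(-35 - 3) = 13*(1 + 5832) - 58*(-38) = 13*5833 + 2204 = 75829 + 2204 = 78033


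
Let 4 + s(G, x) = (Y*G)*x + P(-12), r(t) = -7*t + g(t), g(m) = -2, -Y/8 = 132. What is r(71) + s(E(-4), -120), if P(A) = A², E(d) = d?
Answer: -507239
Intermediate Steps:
Y = -1056 (Y = -8*132 = -1056)
r(t) = -2 - 7*t (r(t) = -7*t - 2 = -2 - 7*t)
s(G, x) = 140 - 1056*G*x (s(G, x) = -4 + ((-1056*G)*x + (-12)²) = -4 + (-1056*G*x + 144) = -4 + (144 - 1056*G*x) = 140 - 1056*G*x)
r(71) + s(E(-4), -120) = (-2 - 7*71) + (140 - 1056*(-4)*(-120)) = (-2 - 497) + (140 - 506880) = -499 - 506740 = -507239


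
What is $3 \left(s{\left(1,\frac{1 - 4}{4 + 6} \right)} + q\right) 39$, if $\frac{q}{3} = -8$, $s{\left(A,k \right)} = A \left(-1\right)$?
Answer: $-2925$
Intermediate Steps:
$s{\left(A,k \right)} = - A$
$q = -24$ ($q = 3 \left(-8\right) = -24$)
$3 \left(s{\left(1,\frac{1 - 4}{4 + 6} \right)} + q\right) 39 = 3 \left(\left(-1\right) 1 - 24\right) 39 = 3 \left(-1 - 24\right) 39 = 3 \left(-25\right) 39 = \left(-75\right) 39 = -2925$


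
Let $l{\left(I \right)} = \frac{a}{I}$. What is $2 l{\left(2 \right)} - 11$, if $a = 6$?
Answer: $-5$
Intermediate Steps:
$l{\left(I \right)} = \frac{6}{I}$
$2 l{\left(2 \right)} - 11 = 2 \cdot \frac{6}{2} - 11 = 2 \cdot 6 \cdot \frac{1}{2} - 11 = 2 \cdot 3 - 11 = 6 - 11 = -5$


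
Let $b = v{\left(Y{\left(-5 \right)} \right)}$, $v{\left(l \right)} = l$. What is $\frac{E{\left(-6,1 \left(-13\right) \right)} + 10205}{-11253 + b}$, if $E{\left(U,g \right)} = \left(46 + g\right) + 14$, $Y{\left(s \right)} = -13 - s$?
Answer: $- \frac{10252}{11261} \approx -0.9104$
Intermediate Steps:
$E{\left(U,g \right)} = 60 + g$
$b = -8$ ($b = -13 - -5 = -13 + 5 = -8$)
$\frac{E{\left(-6,1 \left(-13\right) \right)} + 10205}{-11253 + b} = \frac{\left(60 + 1 \left(-13\right)\right) + 10205}{-11253 - 8} = \frac{\left(60 - 13\right) + 10205}{-11261} = \left(47 + 10205\right) \left(- \frac{1}{11261}\right) = 10252 \left(- \frac{1}{11261}\right) = - \frac{10252}{11261}$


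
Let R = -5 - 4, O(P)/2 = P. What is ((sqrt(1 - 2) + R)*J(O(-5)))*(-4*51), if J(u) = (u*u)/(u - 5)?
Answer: -12240 + 1360*I ≈ -12240.0 + 1360.0*I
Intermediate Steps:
O(P) = 2*P
R = -9
J(u) = u**2/(-5 + u)
((sqrt(1 - 2) + R)*J(O(-5)))*(-4*51) = ((sqrt(1 - 2) - 9)*((2*(-5))**2/(-5 + 2*(-5))))*(-4*51) = ((sqrt(-1) - 9)*((-10)**2/(-5 - 10)))*(-204) = ((I - 9)*(100/(-15)))*(-204) = ((-9 + I)*(100*(-1/15)))*(-204) = ((-9 + I)*(-20/3))*(-204) = (60 - 20*I/3)*(-204) = -12240 + 1360*I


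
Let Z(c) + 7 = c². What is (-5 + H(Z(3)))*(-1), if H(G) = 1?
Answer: 4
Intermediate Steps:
Z(c) = -7 + c²
(-5 + H(Z(3)))*(-1) = (-5 + 1)*(-1) = -4*(-1) = 4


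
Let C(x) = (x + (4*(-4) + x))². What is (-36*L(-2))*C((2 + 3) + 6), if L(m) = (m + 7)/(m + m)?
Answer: 1620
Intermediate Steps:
L(m) = (7 + m)/(2*m) (L(m) = (7 + m)/((2*m)) = (7 + m)*(1/(2*m)) = (7 + m)/(2*m))
C(x) = (-16 + 2*x)² (C(x) = (x + (-16 + x))² = (-16 + 2*x)²)
(-36*L(-2))*C((2 + 3) + 6) = (-18*(7 - 2)/(-2))*(4*(-8 + ((2 + 3) + 6))²) = (-18*(-1)*5/2)*(4*(-8 + (5 + 6))²) = (-36*(-5/4))*(4*(-8 + 11)²) = 45*(4*3²) = 45*(4*9) = 45*36 = 1620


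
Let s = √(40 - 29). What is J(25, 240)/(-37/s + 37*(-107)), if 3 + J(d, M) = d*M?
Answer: -7058469/4659706 + 5997*√11/4659706 ≈ -1.5105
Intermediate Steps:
J(d, M) = -3 + M*d (J(d, M) = -3 + d*M = -3 + M*d)
s = √11 ≈ 3.3166
J(25, 240)/(-37/s + 37*(-107)) = (-3 + 240*25)/(-37*√11/11 + 37*(-107)) = (-3 + 6000)/(-37*√11/11 - 3959) = 5997/(-37*√11/11 - 3959) = 5997/(-3959 - 37*√11/11)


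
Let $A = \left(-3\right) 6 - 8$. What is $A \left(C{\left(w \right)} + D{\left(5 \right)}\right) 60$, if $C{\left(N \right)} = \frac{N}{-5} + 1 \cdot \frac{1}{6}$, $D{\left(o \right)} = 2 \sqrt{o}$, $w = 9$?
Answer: $2548 - 3120 \sqrt{5} \approx -4428.5$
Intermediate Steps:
$C{\left(N \right)} = \frac{1}{6} - \frac{N}{5}$ ($C{\left(N \right)} = N \left(- \frac{1}{5}\right) + 1 \cdot \frac{1}{6} = - \frac{N}{5} + \frac{1}{6} = \frac{1}{6} - \frac{N}{5}$)
$A = -26$ ($A = -18 - 8 = -26$)
$A \left(C{\left(w \right)} + D{\left(5 \right)}\right) 60 = - 26 \left(\left(\frac{1}{6} - \frac{9}{5}\right) + 2 \sqrt{5}\right) 60 = - 26 \left(- \frac{49}{30} + 2 \sqrt{5}\right) 60 = - 26 \left(-98 + 120 \sqrt{5}\right) = 2548 - 3120 \sqrt{5}$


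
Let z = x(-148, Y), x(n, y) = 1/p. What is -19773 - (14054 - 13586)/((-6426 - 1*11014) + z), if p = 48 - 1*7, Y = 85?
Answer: -1087572843/55003 ≈ -19773.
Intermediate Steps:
p = 41 (p = 48 - 7 = 41)
x(n, y) = 1/41
z = 1/41 ≈ 0.024390
-19773 - (14054 - 13586)/((-6426 - 1*11014) + z) = -19773 - (14054 - 13586)/((-6426 - 1*11014) + 1/41) = -19773 - 468/((-6426 - 11014) + 1/41) = -19773 - 468/(-17440 + 1/41) = -19773 - 468/(-715039/41) = -19773 - 468*(-41)/715039 = -19773 - 1*(-1476/55003) = -19773 + 1476/55003 = -1087572843/55003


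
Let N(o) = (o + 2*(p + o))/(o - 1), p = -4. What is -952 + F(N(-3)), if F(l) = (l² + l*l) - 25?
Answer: -7527/8 ≈ -940.88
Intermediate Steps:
N(o) = (-8 + 3*o)/(-1 + o) (N(o) = (o + 2*(-4 + o))/(o - 1) = (o + (-8 + 2*o))/(-1 + o) = (-8 + 3*o)/(-1 + o))
F(l) = -25 + 2*l² (F(l) = (l² + l²) - 25 = 2*l² - 25 = -25 + 2*l²)
-952 + F(N(-3)) = -952 + (-25 + 2*((-8 + 3*(-3))/(-1 - 3))²) = -952 + (-25 + 2*((-8 - 9)/(-4))²) = -952 + (-25 + 2*(-¼*(-17))²) = -952 + (-25 + 2*(17/4)²) = -952 + (-25 + 2*(289/16)) = -952 + (-25 + 289/8) = -952 + 89/8 = -7527/8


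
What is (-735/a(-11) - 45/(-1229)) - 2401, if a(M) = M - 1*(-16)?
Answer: -3131447/1229 ≈ -2548.0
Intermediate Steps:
a(M) = 16 + M (a(M) = M + 16 = 16 + M)
(-735/a(-11) - 45/(-1229)) - 2401 = (-735/(16 - 11) - 45/(-1229)) - 2401 = (-735/5 - 45*(-1/1229)) - 2401 = (-735*1/5 + 45/1229) - 2401 = (-147 + 45/1229) - 2401 = -180618/1229 - 2401 = -3131447/1229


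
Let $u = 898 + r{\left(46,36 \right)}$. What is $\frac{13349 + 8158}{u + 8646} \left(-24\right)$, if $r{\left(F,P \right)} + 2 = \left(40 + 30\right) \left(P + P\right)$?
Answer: $- \frac{258084}{7291} \approx -35.398$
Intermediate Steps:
$r{\left(F,P \right)} = -2 + 140 P$ ($r{\left(F,P \right)} = -2 + \left(40 + 30\right) \left(P + P\right) = -2 + 70 \cdot 2 P = -2 + 140 P$)
$u = 5936$ ($u = 898 + \left(-2 + 140 \cdot 36\right) = 898 + \left(-2 + 5040\right) = 898 + 5038 = 5936$)
$\frac{13349 + 8158}{u + 8646} \left(-24\right) = \frac{13349 + 8158}{5936 + 8646} \left(-24\right) = \frac{21507}{14582} \left(-24\right) = - \frac{258084}{7291}$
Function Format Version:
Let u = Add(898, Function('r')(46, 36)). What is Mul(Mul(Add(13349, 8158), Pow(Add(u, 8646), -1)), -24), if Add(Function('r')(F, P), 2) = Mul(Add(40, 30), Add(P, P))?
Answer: Rational(-258084, 7291) ≈ -35.398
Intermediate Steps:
Function('r')(F, P) = Add(-2, Mul(140, P)) (Function('r')(F, P) = Add(-2, Mul(Add(40, 30), Add(P, P))) = Add(-2, Mul(70, Mul(2, P))) = Add(-2, Mul(140, P)))
u = 5936 (u = Add(898, Add(-2, Mul(140, 36))) = Add(898, Add(-2, 5040)) = Add(898, 5038) = 5936)
Mul(Mul(Add(13349, 8158), Pow(Add(u, 8646), -1)), -24) = Mul(Mul(Add(13349, 8158), Pow(Add(5936, 8646), -1)), -24) = Mul(Mul(21507, Pow(14582, -1)), -24) = Mul(Mul(21507, Rational(1, 14582)), -24) = Mul(Rational(21507, 14582), -24) = Rational(-258084, 7291)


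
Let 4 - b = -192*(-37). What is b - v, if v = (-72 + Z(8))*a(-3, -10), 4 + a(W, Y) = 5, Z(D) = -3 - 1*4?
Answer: -7021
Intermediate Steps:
Z(D) = -7 (Z(D) = -3 - 4 = -7)
a(W, Y) = 1 (a(W, Y) = -4 + 5 = 1)
b = -7100 (b = 4 - (-192)*(-37) = 4 - 1*7104 = 4 - 7104 = -7100)
v = -79 (v = (-72 - 7)*1 = -79*1 = -79)
b - v = -7100 - 1*(-79) = -7100 + 79 = -7021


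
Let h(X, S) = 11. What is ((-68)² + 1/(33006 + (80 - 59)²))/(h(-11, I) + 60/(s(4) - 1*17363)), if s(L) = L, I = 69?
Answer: 2684724348511/6384664383 ≈ 420.50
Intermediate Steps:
((-68)² + 1/(33006 + (80 - 59)²))/(h(-11, I) + 60/(s(4) - 1*17363)) = ((-68)² + 1/(33006 + (80 - 59)²))/(11 + 60/(4 - 1*17363)) = (4624 + 1/(33006 + 21²))/(11 + 60/(4 - 17363)) = (4624 + 1/(33006 + 441))/(11 + 60/(-17359)) = (4624 + 1/33447)/(11 + 60*(-1/17359)) = (4624 + 1/33447)/(11 - 60/17359) = 154658929/(33447*(190889/17359)) = (154658929/33447)*(17359/190889) = 2684724348511/6384664383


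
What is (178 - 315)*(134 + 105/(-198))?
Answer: -1206833/66 ≈ -18285.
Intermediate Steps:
(178 - 315)*(134 + 105/(-198)) = -137*(134 + 105*(-1/198)) = -137*(134 - 35/66) = -137*8809/66 = -1206833/66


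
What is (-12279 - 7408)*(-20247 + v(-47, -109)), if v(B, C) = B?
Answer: 399527978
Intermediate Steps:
(-12279 - 7408)*(-20247 + v(-47, -109)) = (-12279 - 7408)*(-20247 - 47) = -19687*(-20294) = 399527978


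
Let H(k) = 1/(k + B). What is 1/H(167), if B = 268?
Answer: 435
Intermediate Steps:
H(k) = 1/(268 + k) (H(k) = 1/(k + 268) = 1/(268 + k))
1/H(167) = 1/(1/(268 + 167)) = 1/(1/435) = 435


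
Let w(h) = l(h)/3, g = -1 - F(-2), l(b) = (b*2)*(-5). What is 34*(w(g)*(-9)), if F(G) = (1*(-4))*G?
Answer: -9180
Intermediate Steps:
F(G) = -4*G
l(b) = -10*b (l(b) = (2*b)*(-5) = -10*b)
g = -9 (g = -1 - (-4)*(-2) = -1 - 1*8 = -1 - 8 = -9)
w(h) = -10*h/3
34*(w(g)*(-9)) = 34*(-10/3*(-9)*(-9)) = 34*(30*(-9)) = 34*(-270) = -9180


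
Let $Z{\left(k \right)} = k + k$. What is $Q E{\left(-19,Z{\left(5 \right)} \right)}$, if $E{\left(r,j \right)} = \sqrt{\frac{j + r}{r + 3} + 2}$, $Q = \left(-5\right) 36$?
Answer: $- 45 \sqrt{41} \approx -288.14$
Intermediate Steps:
$Z{\left(k \right)} = 2 k$
$Q = -180$
$E{\left(r,j \right)} = \sqrt{2 + \frac{j + r}{3 + r}}$ ($E{\left(r,j \right)} = \sqrt{\frac{j + r}{3 + r} + 2} = \sqrt{2 + \frac{j + r}{3 + r}}$)
$Q E{\left(-19,Z{\left(5 \right)} \right)} = - 180 \sqrt{\frac{6 + 2 \cdot 5 + 3 \left(-19\right)}{3 - 19}} = - 180 \sqrt{\frac{6 + 10 - 57}{-16}} = - 180 \sqrt{\left(- \frac{1}{16}\right) \left(-41\right)} = - 180 \sqrt{\frac{41}{16}} = - 180 \frac{\sqrt{41}}{4} = - 45 \sqrt{41}$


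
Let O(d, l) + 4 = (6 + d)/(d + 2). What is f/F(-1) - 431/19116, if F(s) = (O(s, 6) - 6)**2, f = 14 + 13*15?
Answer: 3984469/477900 ≈ 8.3374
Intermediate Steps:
O(d, l) = -4 + (6 + d)/(2 + d) (O(d, l) = -4 + (6 + d)/(d + 2) = -4 + (6 + d)/(2 + d))
f = 209 (f = 14 + 195 = 209)
F(s) = (-6 + (-2 - 3*s)/(2 + s))**2 (F(s) = ((-2 - 3*s)/(2 + s) - 6)**2 = (-6 + (-2 - 3*s)/(2 + s))**2)
f/F(-1) - 431/19116 = 209/(((14 + 9*(-1))**2/(2 - 1)**2)) - 431/19116 = 209/(((14 - 9)**2/1**2)) - 431*1/19116 = 209/((1*5**2)) - 431/19116 = 209/((1*25)) - 431/19116 = 209/25 - 431/19116 = 3984469/477900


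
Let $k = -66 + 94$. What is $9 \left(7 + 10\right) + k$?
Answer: $181$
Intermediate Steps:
$k = 28$
$9 \left(7 + 10\right) + k = 9 \left(7 + 10\right) + 28 = 9 \cdot 17 + 28 = 153 + 28 = 181$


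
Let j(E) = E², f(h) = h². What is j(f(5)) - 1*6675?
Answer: -6050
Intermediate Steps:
j(f(5)) - 1*6675 = (5²)² - 1*6675 = 25² - 6675 = 625 - 6675 = -6050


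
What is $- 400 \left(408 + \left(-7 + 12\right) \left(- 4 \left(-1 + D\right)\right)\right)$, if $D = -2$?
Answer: $-187200$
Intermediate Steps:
$- 400 \left(408 + \left(-7 + 12\right) \left(- 4 \left(-1 + D\right)\right)\right) = - 400 \left(408 + \left(-7 + 12\right) \left(- 4 \left(-1 - 2\right)\right)\right) = - 400 \left(408 + 5 \left(\left(-4\right) \left(-3\right)\right)\right) = - 400 \left(408 + 5 \cdot 12\right) = - 400 \left(408 + 60\right) = \left(-400\right) 468 = -187200$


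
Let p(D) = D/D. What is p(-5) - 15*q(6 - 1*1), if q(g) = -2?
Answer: 31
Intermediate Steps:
p(D) = 1
p(-5) - 15*q(6 - 1*1) = 1 - 15*(-2) = 1 + 30 = 31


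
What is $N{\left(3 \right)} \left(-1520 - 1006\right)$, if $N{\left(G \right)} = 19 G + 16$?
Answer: $-184398$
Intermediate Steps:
$N{\left(G \right)} = 16 + 19 G$
$N{\left(3 \right)} \left(-1520 - 1006\right) = \left(16 + 19 \cdot 3\right) \left(-1520 - 1006\right) = \left(16 + 57\right) \left(-2526\right) = 73 \left(-2526\right) = -184398$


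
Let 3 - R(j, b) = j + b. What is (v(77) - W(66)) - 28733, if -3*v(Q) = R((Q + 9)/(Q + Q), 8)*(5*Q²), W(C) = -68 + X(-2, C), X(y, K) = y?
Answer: 78791/3 ≈ 26264.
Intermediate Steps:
R(j, b) = 3 - b - j (R(j, b) = 3 - (j + b) = 3 - (b + j) = 3 + (-b - j) = 3 - b - j)
W(C) = -70 (W(C) = -68 - 2 = -70)
v(Q) = -5*Q²*(-5 - (9 + Q)/(2*Q))/3 (v(Q) = -(3 - 1*8 - (Q + 9)/(Q + Q))*5*Q²/3 = -(3 - 8 - (9 + Q)/(2*Q))*5*Q²/3 = -(-5 - (9 + Q)/(2*Q))*5*Q²/3 = -5*Q²*(-5 - (9 + Q)/(2*Q))/3)
(v(77) - W(66)) - 28733 = ((⅚)*77*(9 + 11*77) - 1*(-70)) - 28733 = ((⅚)*77*(9 + 847) + 70) - 28733 = ((⅚)*77*856 + 70) - 28733 = (164780/3 + 70) - 28733 = 164990/3 - 28733 = 78791/3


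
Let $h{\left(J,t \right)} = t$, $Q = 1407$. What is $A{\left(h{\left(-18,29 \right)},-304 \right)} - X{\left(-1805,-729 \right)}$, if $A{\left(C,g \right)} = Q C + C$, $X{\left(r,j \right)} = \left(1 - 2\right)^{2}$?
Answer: $40831$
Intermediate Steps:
$X{\left(r,j \right)} = 1$ ($X{\left(r,j \right)} = \left(-1\right)^{2} = 1$)
$A{\left(C,g \right)} = 1408 C$ ($A{\left(C,g \right)} = 1407 C + C = 1408 C$)
$A{\left(h{\left(-18,29 \right)},-304 \right)} - X{\left(-1805,-729 \right)} = 1408 \cdot 29 - 1 = 40832 - 1 = 40831$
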